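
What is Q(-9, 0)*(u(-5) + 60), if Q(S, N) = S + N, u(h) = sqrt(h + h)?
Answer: -540 - 9*I*sqrt(10) ≈ -540.0 - 28.461*I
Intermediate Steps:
u(h) = sqrt(2)*sqrt(h) (u(h) = sqrt(2*h) = sqrt(2)*sqrt(h))
Q(S, N) = N + S
Q(-9, 0)*(u(-5) + 60) = (0 - 9)*(sqrt(2)*sqrt(-5) + 60) = -9*(sqrt(2)*(I*sqrt(5)) + 60) = -9*(I*sqrt(10) + 60) = -9*(60 + I*sqrt(10)) = -540 - 9*I*sqrt(10)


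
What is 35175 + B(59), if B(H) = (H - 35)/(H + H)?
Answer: 2075337/59 ≈ 35175.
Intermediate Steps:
B(H) = (-35 + H)/(2*H) (B(H) = (-35 + H)/((2*H)) = (-35 + H)*(1/(2*H)) = (-35 + H)/(2*H))
35175 + B(59) = 35175 + (½)*(-35 + 59)/59 = 35175 + (½)*(1/59)*24 = 35175 + 12/59 = 2075337/59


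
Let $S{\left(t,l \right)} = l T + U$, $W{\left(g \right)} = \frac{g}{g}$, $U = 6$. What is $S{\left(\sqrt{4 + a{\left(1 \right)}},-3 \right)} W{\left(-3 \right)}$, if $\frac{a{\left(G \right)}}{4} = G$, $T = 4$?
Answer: $-6$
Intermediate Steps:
$a{\left(G \right)} = 4 G$
$W{\left(g \right)} = 1$
$S{\left(t,l \right)} = 6 + 4 l$ ($S{\left(t,l \right)} = l 4 + 6 = 4 l + 6 = 6 + 4 l$)
$S{\left(\sqrt{4 + a{\left(1 \right)}},-3 \right)} W{\left(-3 \right)} = \left(6 + 4 \left(-3\right)\right) 1 = \left(6 - 12\right) 1 = \left(-6\right) 1 = -6$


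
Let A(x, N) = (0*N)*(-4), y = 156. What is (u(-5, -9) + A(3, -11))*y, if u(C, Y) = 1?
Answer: 156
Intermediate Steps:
A(x, N) = 0 (A(x, N) = 0*(-4) = 0)
(u(-5, -9) + A(3, -11))*y = (1 + 0)*156 = 1*156 = 156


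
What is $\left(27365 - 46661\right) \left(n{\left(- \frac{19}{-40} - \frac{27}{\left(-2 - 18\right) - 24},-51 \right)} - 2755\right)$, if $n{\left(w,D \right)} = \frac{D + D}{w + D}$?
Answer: $\frac{1166591296800}{21961} \approx 5.3121 \cdot 10^{7}$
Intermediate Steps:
$n{\left(w,D \right)} = \frac{2 D}{D + w}$
$\left(27365 - 46661\right) \left(n{\left(- \frac{19}{-40} - \frac{27}{\left(-2 - 18\right) - 24},-51 \right)} - 2755\right) = \left(27365 - 46661\right) \left(2 \left(-51\right) \frac{1}{-51 - \left(- \frac{19}{40} + \frac{27}{\left(-2 - 18\right) - 24}\right)} - 2755\right) = - 19296 \left(2 \left(-51\right) \frac{1}{-51 - \left(- \frac{19}{40} + \frac{27}{-20 - 24}\right)} - 2755\right) = - 19296 \left(2 \left(-51\right) \frac{1}{-51 - \left(- \frac{19}{40} + \frac{27}{-44}\right)} - 2755\right) = - 19296 \left(2 \left(-51\right) \frac{1}{-51 + \left(\frac{19}{40} - - \frac{27}{44}\right)} - 2755\right) = - 19296 \left(2 \left(-51\right) \frac{1}{-51 + \left(\frac{19}{40} + \frac{27}{44}\right)} - 2755\right) = - 19296 \left(2 \left(-51\right) \frac{1}{-51 + \frac{479}{440}} - 2755\right) = - 19296 \left(2 \left(-51\right) \frac{1}{- \frac{21961}{440}} - 2755\right) = - 19296 \left(2 \left(-51\right) \left(- \frac{440}{21961}\right) - 2755\right) = - 19296 \left(\frac{44880}{21961} - 2755\right) = \left(-19296\right) \left(- \frac{60457675}{21961}\right) = \frac{1166591296800}{21961}$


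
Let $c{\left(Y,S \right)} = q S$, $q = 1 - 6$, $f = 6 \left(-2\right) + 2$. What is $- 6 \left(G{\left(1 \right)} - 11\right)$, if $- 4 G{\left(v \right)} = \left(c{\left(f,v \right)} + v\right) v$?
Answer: $60$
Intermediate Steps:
$f = -10$ ($f = -12 + 2 = -10$)
$q = -5$ ($q = 1 - 6 = -5$)
$c{\left(Y,S \right)} = - 5 S$
$G{\left(v \right)} = v^{2}$ ($G{\left(v \right)} = - \frac{\left(- 5 v + v\right) v}{4} = - \frac{- 4 v v}{4} = - \frac{\left(-4\right) v^{2}}{4} = v^{2}$)
$- 6 \left(G{\left(1 \right)} - 11\right) = - 6 \left(1^{2} - 11\right) = - 6 \left(1 - 11\right) = \left(-6\right) \left(-10\right) = 60$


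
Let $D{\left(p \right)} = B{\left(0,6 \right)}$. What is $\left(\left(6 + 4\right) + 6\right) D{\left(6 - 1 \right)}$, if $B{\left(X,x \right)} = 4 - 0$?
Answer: $64$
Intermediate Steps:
$B{\left(X,x \right)} = 4$ ($B{\left(X,x \right)} = 4 + 0 = 4$)
$D{\left(p \right)} = 4$
$\left(\left(6 + 4\right) + 6\right) D{\left(6 - 1 \right)} = \left(\left(6 + 4\right) + 6\right) 4 = \left(10 + 6\right) 4 = 16 \cdot 4 = 64$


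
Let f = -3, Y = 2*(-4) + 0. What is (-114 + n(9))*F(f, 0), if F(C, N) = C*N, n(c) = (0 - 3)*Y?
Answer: 0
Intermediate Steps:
Y = -8 (Y = -8 + 0 = -8)
n(c) = 24 (n(c) = (0 - 3)*(-8) = -3*(-8) = 24)
(-114 + n(9))*F(f, 0) = (-114 + 24)*(-3*0) = -90*0 = 0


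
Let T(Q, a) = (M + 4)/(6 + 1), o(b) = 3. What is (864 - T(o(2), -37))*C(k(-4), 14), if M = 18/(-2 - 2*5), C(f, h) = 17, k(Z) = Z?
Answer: 205547/14 ≈ 14682.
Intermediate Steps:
M = -3/2 (M = 18/(-2 - 10) = 18/(-12) = 18*(-1/12) = -3/2 ≈ -1.5000)
T(Q, a) = 5/14 (T(Q, a) = (-3/2 + 4)/(6 + 1) = (5/2)/7 = (5/2)*(1/7) = 5/14)
(864 - T(o(2), -37))*C(k(-4), 14) = (864 - 1*5/14)*17 = (864 - 5/14)*17 = (12091/14)*17 = 205547/14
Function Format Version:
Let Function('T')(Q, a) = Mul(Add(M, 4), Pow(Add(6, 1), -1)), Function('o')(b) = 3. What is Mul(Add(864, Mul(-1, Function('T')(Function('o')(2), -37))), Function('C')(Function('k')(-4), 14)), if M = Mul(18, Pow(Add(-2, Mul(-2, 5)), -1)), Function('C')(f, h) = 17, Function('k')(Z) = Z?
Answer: Rational(205547, 14) ≈ 14682.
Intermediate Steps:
M = Rational(-3, 2) (M = Mul(18, Pow(Add(-2, -10), -1)) = Mul(18, Pow(-12, -1)) = Mul(18, Rational(-1, 12)) = Rational(-3, 2) ≈ -1.5000)
Function('T')(Q, a) = Rational(5, 14) (Function('T')(Q, a) = Mul(Add(Rational(-3, 2), 4), Pow(Add(6, 1), -1)) = Mul(Rational(5, 2), Pow(7, -1)) = Mul(Rational(5, 2), Rational(1, 7)) = Rational(5, 14))
Mul(Add(864, Mul(-1, Function('T')(Function('o')(2), -37))), Function('C')(Function('k')(-4), 14)) = Mul(Add(864, Mul(-1, Rational(5, 14))), 17) = Mul(Add(864, Rational(-5, 14)), 17) = Mul(Rational(12091, 14), 17) = Rational(205547, 14)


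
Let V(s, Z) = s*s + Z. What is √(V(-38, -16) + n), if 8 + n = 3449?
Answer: 3*√541 ≈ 69.778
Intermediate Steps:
n = 3441 (n = -8 + 3449 = 3441)
V(s, Z) = Z + s² (V(s, Z) = s² + Z = Z + s²)
√(V(-38, -16) + n) = √((-16 + (-38)²) + 3441) = √((-16 + 1444) + 3441) = √(1428 + 3441) = √4869 = 3*√541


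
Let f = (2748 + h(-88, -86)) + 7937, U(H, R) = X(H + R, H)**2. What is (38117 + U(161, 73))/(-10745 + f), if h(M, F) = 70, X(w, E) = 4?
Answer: 38133/10 ≈ 3813.3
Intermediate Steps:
U(H, R) = 16 (U(H, R) = 4**2 = 16)
f = 10755 (f = (2748 + 70) + 7937 = 2818 + 7937 = 10755)
(38117 + U(161, 73))/(-10745 + f) = (38117 + 16)/(-10745 + 10755) = 38133/10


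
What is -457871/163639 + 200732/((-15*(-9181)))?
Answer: -30208121017/22535544885 ≈ -1.3405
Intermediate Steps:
-457871/163639 + 200732/((-15*(-9181))) = -457871*1/163639 + 200732/137715 = -457871/163639 + 200732*(1/137715) = -457871/163639 + 200732/137715 = -30208121017/22535544885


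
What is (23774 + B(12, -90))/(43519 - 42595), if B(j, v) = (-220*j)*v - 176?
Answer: 6219/22 ≈ 282.68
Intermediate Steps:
B(j, v) = -176 - 220*j*v (B(j, v) = -220*j*v - 176 = -176 - 220*j*v)
(23774 + B(12, -90))/(43519 - 42595) = (23774 + (-176 - 220*12*(-90)))/(43519 - 42595) = (23774 + (-176 + 237600))/924 = (23774 + 237424)*(1/924) = 261198*(1/924) = 6219/22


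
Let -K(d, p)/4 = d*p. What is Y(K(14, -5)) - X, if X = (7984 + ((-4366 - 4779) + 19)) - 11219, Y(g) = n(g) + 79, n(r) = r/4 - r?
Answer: 12230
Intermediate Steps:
K(d, p) = -4*d*p
n(r) = -3*r/4 (n(r) = r*(¼) - r = r/4 - r = -3*r/4)
Y(g) = 79 - 3*g/4 (Y(g) = -3*g/4 + 79 = 79 - 3*g/4)
X = -12361 (X = (7984 + (-9145 + 19)) - 11219 = (7984 - 9126) - 11219 = -1142 - 11219 = -12361)
Y(K(14, -5)) - X = (79 - (-3)*14*(-5)) - 1*(-12361) = (79 - ¾*280) + 12361 = (79 - 210) + 12361 = -131 + 12361 = 12230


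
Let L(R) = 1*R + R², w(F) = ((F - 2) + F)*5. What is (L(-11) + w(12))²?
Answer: 48400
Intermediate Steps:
w(F) = -10 + 10*F (w(F) = ((-2 + F) + F)*5 = (-2 + 2*F)*5 = -10 + 10*F)
L(R) = R + R²
(L(-11) + w(12))² = (-11*(1 - 11) + (-10 + 10*12))² = (-11*(-10) + (-10 + 120))² = (110 + 110)² = 220² = 48400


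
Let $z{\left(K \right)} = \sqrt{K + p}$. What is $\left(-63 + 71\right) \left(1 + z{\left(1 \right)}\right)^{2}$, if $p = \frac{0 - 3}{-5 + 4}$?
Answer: $72$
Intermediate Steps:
$p = 3$ ($p = - \frac{3}{-1} = \left(-3\right) \left(-1\right) = 3$)
$z{\left(K \right)} = \sqrt{3 + K}$ ($z{\left(K \right)} = \sqrt{K + 3} = \sqrt{3 + K}$)
$\left(-63 + 71\right) \left(1 + z{\left(1 \right)}\right)^{2} = \left(-63 + 71\right) \left(1 + \sqrt{3 + 1}\right)^{2} = 8 \left(1 + \sqrt{4}\right)^{2} = 8 \left(1 + 2\right)^{2} = 8 \cdot 3^{2} = 8 \cdot 9 = 72$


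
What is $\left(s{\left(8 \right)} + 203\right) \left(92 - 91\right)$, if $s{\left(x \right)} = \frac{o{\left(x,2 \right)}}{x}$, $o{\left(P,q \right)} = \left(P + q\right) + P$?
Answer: $\frac{821}{4} \approx 205.25$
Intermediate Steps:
$o{\left(P,q \right)} = q + 2 P$
$s{\left(x \right)} = \frac{2 + 2 x}{x}$
$\left(s{\left(8 \right)} + 203\right) \left(92 - 91\right) = \left(\left(2 + \frac{2}{8}\right) + 203\right) \left(92 - 91\right) = \left(\left(2 + 2 \cdot \frac{1}{8}\right) + 203\right) 1 = \left(\left(2 + \frac{1}{4}\right) + 203\right) 1 = \left(\frac{9}{4} + 203\right) 1 = \frac{821}{4} \cdot 1 = \frac{821}{4}$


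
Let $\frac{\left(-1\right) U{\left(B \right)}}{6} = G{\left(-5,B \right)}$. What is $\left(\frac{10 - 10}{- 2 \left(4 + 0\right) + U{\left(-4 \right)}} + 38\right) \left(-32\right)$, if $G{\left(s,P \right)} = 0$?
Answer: $-1216$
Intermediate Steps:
$U{\left(B \right)} = 0$ ($U{\left(B \right)} = \left(-6\right) 0 = 0$)
$\left(\frac{10 - 10}{- 2 \left(4 + 0\right) + U{\left(-4 \right)}} + 38\right) \left(-32\right) = \left(\frac{10 - 10}{- 2 \left(4 + 0\right) + 0} + 38\right) \left(-32\right) = \left(\frac{0}{\left(-2\right) 4 + 0} + 38\right) \left(-32\right) = \left(\frac{0}{-8 + 0} + 38\right) \left(-32\right) = \left(\frac{0}{-8} + 38\right) \left(-32\right) = \left(0 \left(- \frac{1}{8}\right) + 38\right) \left(-32\right) = \left(0 + 38\right) \left(-32\right) = 38 \left(-32\right) = -1216$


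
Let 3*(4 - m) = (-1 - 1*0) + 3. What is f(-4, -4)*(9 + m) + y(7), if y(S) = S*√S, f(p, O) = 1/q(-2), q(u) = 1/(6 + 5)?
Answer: 407/3 + 7*√7 ≈ 154.19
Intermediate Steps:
q(u) = 1/11
f(p, O) = 11 (f(p, O) = 1/(1/11) = 11)
y(S) = S^(3/2)
m = 10/3 (m = 4 - ((-1 - 1*0) + 3)/3 = 4 - ((-1 + 0) + 3)/3 = 4 - (-1 + 3)/3 = 4 - ⅓*2 = 4 - ⅔ = 10/3 ≈ 3.3333)
f(-4, -4)*(9 + m) + y(7) = 11*(9 + 10/3) + 7^(3/2) = 11*(37/3) + 7*√7 = 407/3 + 7*√7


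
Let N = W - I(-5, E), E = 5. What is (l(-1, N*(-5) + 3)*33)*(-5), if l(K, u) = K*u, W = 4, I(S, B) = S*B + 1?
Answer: -22605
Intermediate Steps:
I(S, B) = 1 + B*S (I(S, B) = B*S + 1 = 1 + B*S)
N = 28 (N = 4 - (1 + 5*(-5)) = 4 - (1 - 25) = 4 - 1*(-24) = 4 + 24 = 28)
(l(-1, N*(-5) + 3)*33)*(-5) = (-(28*(-5) + 3)*33)*(-5) = (-(-140 + 3)*33)*(-5) = (-1*(-137)*33)*(-5) = (137*33)*(-5) = 4521*(-5) = -22605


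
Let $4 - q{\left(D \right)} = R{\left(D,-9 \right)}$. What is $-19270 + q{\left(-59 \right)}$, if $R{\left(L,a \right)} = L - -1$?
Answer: $-19208$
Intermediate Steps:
$R{\left(L,a \right)} = 1 + L$ ($R{\left(L,a \right)} = L + 1 = 1 + L$)
$q{\left(D \right)} = 3 - D$ ($q{\left(D \right)} = 4 - \left(1 + D\right) = 3 - D$)
$-19270 + q{\left(-59 \right)} = -19270 + \left(3 - -59\right) = -19270 + \left(3 + 59\right) = -19270 + 62 = -19208$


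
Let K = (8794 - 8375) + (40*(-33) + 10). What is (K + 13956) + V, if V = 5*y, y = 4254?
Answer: 34335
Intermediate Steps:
V = 21270 (V = 5*4254 = 21270)
K = -891 (K = 419 + (-1320 + 10) = 419 - 1310 = -891)
(K + 13956) + V = (-891 + 13956) + 21270 = 13065 + 21270 = 34335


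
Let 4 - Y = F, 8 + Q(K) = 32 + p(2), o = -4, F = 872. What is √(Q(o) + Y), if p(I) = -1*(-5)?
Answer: I*√839 ≈ 28.965*I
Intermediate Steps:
p(I) = 5
Q(K) = 29 (Q(K) = -8 + (32 + 5) = -8 + 37 = 29)
Y = -868 (Y = 4 - 1*872 = 4 - 872 = -868)
√(Q(o) + Y) = √(29 - 868) = √(-839) = I*√839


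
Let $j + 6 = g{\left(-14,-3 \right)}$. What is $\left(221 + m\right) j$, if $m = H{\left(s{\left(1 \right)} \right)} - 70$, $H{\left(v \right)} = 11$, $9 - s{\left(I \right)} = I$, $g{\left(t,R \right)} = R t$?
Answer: $5832$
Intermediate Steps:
$s{\left(I \right)} = 9 - I$
$j = 36$ ($j = -6 - -42 = -6 + 42 = 36$)
$m = -59$ ($m = 11 - 70 = -59$)
$\left(221 + m\right) j = \left(221 - 59\right) 36 = 162 \cdot 36 = 5832$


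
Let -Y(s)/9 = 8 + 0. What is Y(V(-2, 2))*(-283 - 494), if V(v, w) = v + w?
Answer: 55944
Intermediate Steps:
Y(s) = -72 (Y(s) = -9*(8 + 0) = -9*8 = -72)
Y(V(-2, 2))*(-283 - 494) = -72*(-283 - 494) = -72*(-777) = 55944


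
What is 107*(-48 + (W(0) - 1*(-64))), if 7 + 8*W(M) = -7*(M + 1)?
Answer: 6099/4 ≈ 1524.8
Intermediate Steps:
W(M) = -7/4 - 7*M/8 (W(M) = -7/8 + (-7*(M + 1))/8 = -7/8 + (-7*(1 + M))/8 = -7/8 + (-7 - 7*M)/8 = -7/8 + (-7/8 - 7*M/8) = -7/4 - 7*M/8)
107*(-48 + (W(0) - 1*(-64))) = 107*(-48 + ((-7/4 - 7/8*0) - 1*(-64))) = 107*(-48 + ((-7/4 + 0) + 64)) = 107*(-48 + (-7/4 + 64)) = 107*(-48 + 249/4) = 107*(57/4) = 6099/4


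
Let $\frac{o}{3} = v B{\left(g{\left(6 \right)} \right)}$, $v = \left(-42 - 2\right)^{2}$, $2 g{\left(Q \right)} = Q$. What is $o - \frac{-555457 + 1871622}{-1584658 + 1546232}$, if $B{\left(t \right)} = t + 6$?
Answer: $\frac{2009920037}{38426} \approx 52306.0$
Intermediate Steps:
$g{\left(Q \right)} = \frac{Q}{2}$
$v = 1936$ ($v = \left(-44\right)^{2} = 1936$)
$B{\left(t \right)} = 6 + t$
$o = 52272$ ($o = 3 \cdot 1936 \left(6 + \frac{1}{2} \cdot 6\right) = 3 \cdot 1936 \left(6 + 3\right) = 3 \cdot 1936 \cdot 9 = 3 \cdot 17424 = 52272$)
$o - \frac{-555457 + 1871622}{-1584658 + 1546232} = 52272 - \frac{-555457 + 1871622}{-1584658 + 1546232} = 52272 - \frac{1316165}{-38426} = 52272 - 1316165 \left(- \frac{1}{38426}\right) = 52272 - - \frac{1316165}{38426} = 52272 + \frac{1316165}{38426} = \frac{2009920037}{38426}$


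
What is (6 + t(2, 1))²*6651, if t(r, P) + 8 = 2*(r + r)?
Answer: 239436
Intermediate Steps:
t(r, P) = -8 + 4*r (t(r, P) = -8 + 2*(r + r) = -8 + 2*(2*r) = -8 + 4*r)
(6 + t(2, 1))²*6651 = (6 + (-8 + 4*2))²*6651 = (6 + (-8 + 8))²*6651 = (6 + 0)²*6651 = 6²*6651 = 36*6651 = 239436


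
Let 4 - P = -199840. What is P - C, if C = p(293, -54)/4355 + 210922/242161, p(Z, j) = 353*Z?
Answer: 210731746624441/1054611155 ≈ 1.9982e+5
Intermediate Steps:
P = 199844 (P = 4 - 1*(-199840) = 4 + 199840 = 199844)
C = 25965035379/1054611155 (C = (353*293)/4355 + 210922/242161 = 103429*(1/4355) + 210922*(1/242161) = 103429/4355 + 210922/242161 = 25965035379/1054611155 ≈ 24.620)
P - C = 199844 - 1*25965035379/1054611155 = 199844 - 25965035379/1054611155 = 210731746624441/1054611155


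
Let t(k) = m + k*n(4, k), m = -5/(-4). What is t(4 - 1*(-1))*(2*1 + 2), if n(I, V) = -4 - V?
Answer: -175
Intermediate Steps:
m = 5/4 (m = -5*(-¼) = 5/4 ≈ 1.2500)
t(k) = 5/4 + k*(-4 - k)
t(4 - 1*(-1))*(2*1 + 2) = (5/4 - (4 - 1*(-1))*(4 + (4 - 1*(-1))))*(2*1 + 2) = (5/4 - (4 + 1)*(4 + (4 + 1)))*(2 + 2) = (5/4 - 1*5*(4 + 5))*4 = (5/4 - 1*5*9)*4 = (5/4 - 45)*4 = -175/4*4 = -175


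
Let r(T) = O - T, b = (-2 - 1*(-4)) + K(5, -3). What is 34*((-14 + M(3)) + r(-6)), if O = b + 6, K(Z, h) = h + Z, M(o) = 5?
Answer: 238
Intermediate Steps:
K(Z, h) = Z + h
b = 4 (b = (-2 - 1*(-4)) + (5 - 3) = (-2 + 4) + 2 = 2 + 2 = 4)
O = 10 (O = 4 + 6 = 10)
r(T) = 10 - T
34*((-14 + M(3)) + r(-6)) = 34*((-14 + 5) + (10 - 1*(-6))) = 34*(-9 + (10 + 6)) = 34*(-9 + 16) = 34*7 = 238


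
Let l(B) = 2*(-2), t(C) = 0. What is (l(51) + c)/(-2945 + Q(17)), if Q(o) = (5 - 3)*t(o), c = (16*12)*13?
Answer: -2492/2945 ≈ -0.84618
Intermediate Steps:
l(B) = -4
c = 2496 (c = 192*13 = 2496)
Q(o) = 0 (Q(o) = (5 - 3)*0 = 2*0 = 0)
(l(51) + c)/(-2945 + Q(17)) = (-4 + 2496)/(-2945 + 0) = 2492/(-2945) = 2492*(-1/2945) = -2492/2945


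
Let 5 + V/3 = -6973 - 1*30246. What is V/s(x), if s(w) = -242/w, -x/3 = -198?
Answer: 274104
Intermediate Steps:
x = 594 (x = -3*(-198) = 594)
V = -111672 (V = -15 + 3*(-6973 - 1*30246) = -15 + 3*(-6973 - 30246) = -15 + 3*(-37219) = -15 - 111657 = -111672)
V/s(x) = -111672/((-242/594)) = -111672/((-242*1/594)) = -111672/(-11/27) = -111672*(-27/11) = 274104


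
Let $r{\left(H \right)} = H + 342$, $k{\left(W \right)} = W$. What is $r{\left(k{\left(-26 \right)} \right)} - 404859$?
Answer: $-404543$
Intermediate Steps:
$r{\left(H \right)} = 342 + H$
$r{\left(k{\left(-26 \right)} \right)} - 404859 = \left(342 - 26\right) - 404859 = 316 - 404859 = -404543$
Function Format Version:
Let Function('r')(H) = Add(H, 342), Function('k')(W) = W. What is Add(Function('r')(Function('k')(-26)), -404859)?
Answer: -404543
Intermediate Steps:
Function('r')(H) = Add(342, H)
Add(Function('r')(Function('k')(-26)), -404859) = Add(Add(342, -26), -404859) = Add(316, -404859) = -404543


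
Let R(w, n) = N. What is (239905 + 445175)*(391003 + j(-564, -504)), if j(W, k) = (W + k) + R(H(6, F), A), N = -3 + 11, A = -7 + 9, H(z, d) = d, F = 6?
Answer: 267142150440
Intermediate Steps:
A = 2
N = 8
R(w, n) = 8
j(W, k) = 8 + W + k (j(W, k) = (W + k) + 8 = 8 + W + k)
(239905 + 445175)*(391003 + j(-564, -504)) = (239905 + 445175)*(391003 + (8 - 564 - 504)) = 685080*(391003 - 1060) = 685080*389943 = 267142150440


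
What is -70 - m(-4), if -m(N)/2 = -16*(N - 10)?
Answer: 378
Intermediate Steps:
m(N) = -320 + 32*N (m(N) = -(-32)*(N - 10) = -(-32)*(-10 + N) = -2*(160 - 16*N) = -320 + 32*N)
-70 - m(-4) = -70 - (-320 + 32*(-4)) = -70 - (-320 - 128) = -70 - 1*(-448) = -70 + 448 = 378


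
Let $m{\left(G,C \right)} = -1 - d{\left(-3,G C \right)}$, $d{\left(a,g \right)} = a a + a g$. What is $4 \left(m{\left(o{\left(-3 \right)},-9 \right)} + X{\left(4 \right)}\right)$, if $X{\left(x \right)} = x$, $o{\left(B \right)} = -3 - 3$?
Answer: $624$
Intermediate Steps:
$o{\left(B \right)} = -6$ ($o{\left(B \right)} = -3 - 3 = -6$)
$d{\left(a,g \right)} = a^{2} + a g$
$m{\left(G,C \right)} = -10 + 3 C G$ ($m{\left(G,C \right)} = -1 - - 3 \left(-3 + G C\right) = -1 - - 3 \left(-3 + C G\right) = -1 - \left(9 - 3 C G\right) = -1 + \left(-9 + 3 C G\right) = -10 + 3 C G$)
$4 \left(m{\left(o{\left(-3 \right)},-9 \right)} + X{\left(4 \right)}\right) = 4 \left(\left(-10 + 3 \left(-9\right) \left(-6\right)\right) + 4\right) = 4 \left(\left(-10 + 162\right) + 4\right) = 4 \left(152 + 4\right) = 4 \cdot 156 = 624$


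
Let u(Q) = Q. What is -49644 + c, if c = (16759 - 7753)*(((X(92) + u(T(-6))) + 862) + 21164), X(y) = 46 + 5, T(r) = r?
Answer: 198721782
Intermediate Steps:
X(y) = 51
c = 198771426 (c = (16759 - 7753)*(((51 - 6) + 862) + 21164) = 9006*((45 + 862) + 21164) = 9006*(907 + 21164) = 9006*22071 = 198771426)
-49644 + c = -49644 + 198771426 = 198721782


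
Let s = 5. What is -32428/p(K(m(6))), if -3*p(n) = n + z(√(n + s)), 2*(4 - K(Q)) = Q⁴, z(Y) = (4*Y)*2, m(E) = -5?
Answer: -40016152/152795 - 518848*I*√1214/152795 ≈ -261.89 - 118.32*I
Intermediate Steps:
z(Y) = 8*Y
K(Q) = 4 - Q⁴/2
p(n) = -8*√(5 + n)/3 - n/3 (p(n) = -(n + 8*√(n + 5))/3 = -(n + 8*√(5 + n))/3 = -8*√(5 + n)/3 - n/3)
-32428/p(K(m(6))) = -32428/(-8*√(5 + (4 - ½*(-5)⁴))/3 - (4 - ½*(-5)⁴)/3) = -32428/(-8*√(5 + (4 - ½*625))/3 - (4 - ½*625)/3) = -32428/(-8*√(5 + (4 - 625/2))/3 - (4 - 625/2)/3) = -32428/(-8*√(5 - 617/2)/3 - ⅓*(-617/2)) = -32428/(-4*I*√1214/3 + 617/6) = -32428/(617/6 - 4*I*√1214/3)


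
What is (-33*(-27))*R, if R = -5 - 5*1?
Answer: -8910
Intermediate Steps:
R = -10 (R = -5 - 5 = -10)
(-33*(-27))*R = -33*(-27)*(-10) = 891*(-10) = -8910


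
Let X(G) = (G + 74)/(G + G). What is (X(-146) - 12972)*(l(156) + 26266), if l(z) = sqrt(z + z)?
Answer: -24872273508/73 - 1893876*sqrt(78)/73 ≈ -3.4095e+8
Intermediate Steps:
X(G) = (74 + G)/(2*G) (X(G) = (74 + G)/((2*G)) = (74 + G)*(1/(2*G)) = (74 + G)/(2*G))
l(z) = sqrt(2)*sqrt(z) (l(z) = sqrt(2*z) = sqrt(2)*sqrt(z))
(X(-146) - 12972)*(l(156) + 26266) = ((1/2)*(74 - 146)/(-146) - 12972)*(sqrt(2)*sqrt(156) + 26266) = ((1/2)*(-1/146)*(-72) - 12972)*(sqrt(2)*(2*sqrt(39)) + 26266) = (18/73 - 12972)*(2*sqrt(78) + 26266) = -946938*(26266 + 2*sqrt(78))/73 = -24872273508/73 - 1893876*sqrt(78)/73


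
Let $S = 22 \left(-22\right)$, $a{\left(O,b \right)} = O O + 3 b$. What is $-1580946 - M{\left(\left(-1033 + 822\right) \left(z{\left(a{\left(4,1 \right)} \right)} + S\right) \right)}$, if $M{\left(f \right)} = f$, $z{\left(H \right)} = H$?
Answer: $-1679061$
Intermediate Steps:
$a{\left(O,b \right)} = O^{2} + 3 b$
$S = -484$
$-1580946 - M{\left(\left(-1033 + 822\right) \left(z{\left(a{\left(4,1 \right)} \right)} + S\right) \right)} = -1580946 - \left(-1033 + 822\right) \left(\left(4^{2} + 3 \cdot 1\right) - 484\right) = -1580946 - - 211 \left(\left(16 + 3\right) - 484\right) = -1580946 - - 211 \left(19 - 484\right) = -1580946 - \left(-211\right) \left(-465\right) = -1580946 - 98115 = -1679061$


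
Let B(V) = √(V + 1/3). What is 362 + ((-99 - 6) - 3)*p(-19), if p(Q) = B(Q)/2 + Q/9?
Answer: 590 - 36*I*√42 ≈ 590.0 - 233.31*I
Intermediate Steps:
B(V) = √(⅓ + V) (B(V) = √(V + ⅓) = √(⅓ + V))
p(Q) = √(3 + 9*Q)/6 + Q/9 (p(Q) = (√(3 + 9*Q)/3)/2 + Q/9 = (√(3 + 9*Q)/3)*(½) + Q*(⅑) = √(3 + 9*Q)/6 + Q/9)
362 + ((-99 - 6) - 3)*p(-19) = 362 + ((-99 - 6) - 3)*(√(3 + 9*(-19))/6 + (⅑)*(-19)) = 362 + (-105 - 3)*(√(3 - 171)/6 - 19/9) = 362 - 108*(√(-168)/6 - 19/9) = 362 - 108*((2*I*√42)/6 - 19/9) = 362 - 108*(I*√42/3 - 19/9) = 362 - 108*(-19/9 + I*√42/3) = 362 + (228 - 36*I*√42) = 590 - 36*I*√42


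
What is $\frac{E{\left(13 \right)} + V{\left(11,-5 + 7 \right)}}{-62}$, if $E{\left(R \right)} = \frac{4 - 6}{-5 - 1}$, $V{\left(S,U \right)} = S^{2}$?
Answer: $- \frac{182}{93} \approx -1.957$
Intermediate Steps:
$E{\left(R \right)} = \frac{1}{3}$ ($E{\left(R \right)} = - \frac{2}{-6} = \left(-2\right) \left(- \frac{1}{6}\right) = \frac{1}{3}$)
$\frac{E{\left(13 \right)} + V{\left(11,-5 + 7 \right)}}{-62} = \frac{\frac{1}{3} + 11^{2}}{-62} = \left(\frac{1}{3} + 121\right) \left(- \frac{1}{62}\right) = \frac{364}{3} \left(- \frac{1}{62}\right) = - \frac{182}{93}$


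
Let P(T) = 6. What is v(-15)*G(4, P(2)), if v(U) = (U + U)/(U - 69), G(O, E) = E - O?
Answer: 5/7 ≈ 0.71429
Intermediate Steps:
v(U) = 2*U/(-69 + U) (v(U) = (2*U)/(-69 + U) = 2*U/(-69 + U))
v(-15)*G(4, P(2)) = (2*(-15)/(-69 - 15))*(6 - 1*4) = (2*(-15)/(-84))*(6 - 4) = (2*(-15)*(-1/84))*2 = (5/14)*2 = 5/7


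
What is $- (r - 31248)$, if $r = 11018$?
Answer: $20230$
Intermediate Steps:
$- (r - 31248) = - (11018 - 31248) = \left(-1\right) \left(-20230\right) = 20230$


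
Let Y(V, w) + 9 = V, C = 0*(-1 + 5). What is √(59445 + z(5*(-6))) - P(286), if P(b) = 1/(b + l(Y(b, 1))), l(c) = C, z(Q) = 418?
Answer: -1/286 + √59863 ≈ 244.67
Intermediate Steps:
C = 0 (C = 0*4 = 0)
Y(V, w) = -9 + V
l(c) = 0
P(b) = 1/b (P(b) = 1/(b + 0) = 1/b)
√(59445 + z(5*(-6))) - P(286) = √(59445 + 418) - 1/286 = √59863 - 1*1/286 = √59863 - 1/286 = -1/286 + √59863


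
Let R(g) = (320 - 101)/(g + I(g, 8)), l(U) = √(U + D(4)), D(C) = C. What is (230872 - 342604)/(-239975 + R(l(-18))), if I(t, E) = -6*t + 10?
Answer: 4021851440640/8637849746237 + 40782180*I*√14/8637849746237 ≈ 0.46561 + 1.7666e-5*I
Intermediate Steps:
I(t, E) = 10 - 6*t
l(U) = √(4 + U) (l(U) = √(U + 4) = √(4 + U))
R(g) = 219/(10 - 5*g) (R(g) = (320 - 101)/(g + (10 - 6*g)) = 219/(10 - 5*g))
(230872 - 342604)/(-239975 + R(l(-18))) = (230872 - 342604)/(-239975 - 219/(-10 + 5*√(4 - 18))) = -111732/(-239975 - 219/(-10 + 5*√(-14))) = -111732/(-239975 - 219/(-10 + 5*(I*√14))) = -111732/(-239975 - 219/(-10 + 5*I*√14))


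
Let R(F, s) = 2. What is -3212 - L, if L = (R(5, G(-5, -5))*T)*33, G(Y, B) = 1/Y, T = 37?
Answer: -5654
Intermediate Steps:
L = 2442 (L = (2*37)*33 = 74*33 = 2442)
-3212 - L = -3212 - 1*2442 = -3212 - 2442 = -5654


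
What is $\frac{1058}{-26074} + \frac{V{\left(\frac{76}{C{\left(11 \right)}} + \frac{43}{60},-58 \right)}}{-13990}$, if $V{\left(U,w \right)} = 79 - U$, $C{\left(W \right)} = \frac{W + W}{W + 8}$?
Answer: $- \frac{4993288439}{120375835800} \approx -0.041481$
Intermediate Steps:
$C{\left(W \right)} = \frac{2 W}{8 + W}$
$\frac{1058}{-26074} + \frac{V{\left(\frac{76}{C{\left(11 \right)}} + \frac{43}{60},-58 \right)}}{-13990} = \frac{1058}{-26074} + \frac{79 - \left(\frac{76}{2 \cdot 11 \frac{1}{8 + 11}} + \frac{43}{60}\right)}{-13990} = 1058 \left(- \frac{1}{26074}\right) + \left(79 - \left(\frac{76}{2 \cdot 11 \cdot \frac{1}{19}} + 43 \cdot \frac{1}{60}\right)\right) \left(- \frac{1}{13990}\right) = - \frac{529}{13037} + \left(79 - \left(\frac{76}{2 \cdot 11 \cdot \frac{1}{19}} + \frac{43}{60}\right)\right) \left(- \frac{1}{13990}\right) = - \frac{529}{13037} + \left(79 - \left(\frac{76}{\frac{22}{19}} + \frac{43}{60}\right)\right) \left(- \frac{1}{13990}\right) = - \frac{529}{13037} + \left(79 - \left(76 \cdot \frac{19}{22} + \frac{43}{60}\right)\right) \left(- \frac{1}{13990}\right) = - \frac{529}{13037} + \left(79 - \left(\frac{722}{11} + \frac{43}{60}\right)\right) \left(- \frac{1}{13990}\right) = - \frac{529}{13037} + \left(79 - \frac{43793}{660}\right) \left(- \frac{1}{13990}\right) = - \frac{529}{13037} + \frac{8347}{660} \left(- \frac{1}{13990}\right) = - \frac{529}{13037} - \frac{8347}{9233400} = - \frac{4993288439}{120375835800}$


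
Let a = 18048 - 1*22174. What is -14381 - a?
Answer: -10255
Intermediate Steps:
a = -4126 (a = 18048 - 22174 = -4126)
-14381 - a = -14381 - 1*(-4126) = -14381 + 4126 = -10255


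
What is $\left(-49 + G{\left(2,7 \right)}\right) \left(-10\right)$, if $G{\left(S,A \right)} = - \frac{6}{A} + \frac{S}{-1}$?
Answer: $\frac{3630}{7} \approx 518.57$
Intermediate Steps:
$G{\left(S,A \right)} = - S - \frac{6}{A}$ ($G{\left(S,A \right)} = - \frac{6}{A} + S \left(-1\right) = - \frac{6}{A} - S = - S - \frac{6}{A}$)
$\left(-49 + G{\left(2,7 \right)}\right) \left(-10\right) = \left(-49 - \left(2 + \frac{6}{7}\right)\right) \left(-10\right) = \left(-49 - \frac{20}{7}\right) \left(-10\right) = \left(- \frac{363}{7}\right) \left(-10\right) = \frac{3630}{7}$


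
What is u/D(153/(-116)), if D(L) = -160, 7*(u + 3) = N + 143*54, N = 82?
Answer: -7783/1120 ≈ -6.9491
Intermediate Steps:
u = 7783/7 (u = -3 + (82 + 143*54)/7 = -3 + (82 + 7722)/7 = -3 + (1/7)*7804 = -3 + 7804/7 = 7783/7 ≈ 1111.9)
u/D(153/(-116)) = (7783/7)/(-160) = (7783/7)*(-1/160) = -7783/1120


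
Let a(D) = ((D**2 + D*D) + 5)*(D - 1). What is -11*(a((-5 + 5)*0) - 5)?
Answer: 110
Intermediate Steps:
a(D) = (-1 + D)*(5 + 2*D**2) (a(D) = ((D**2 + D**2) + 5)*(-1 + D) = (2*D**2 + 5)*(-1 + D) = (5 + 2*D**2)*(-1 + D) = (-1 + D)*(5 + 2*D**2))
-11*(a((-5 + 5)*0) - 5) = -11*((-5 - 2*((-5 + 5)*0)**2 + 2*((-5 + 5)*0)**3 + 5*((-5 + 5)*0)) - 5) = -11*((-5 - 2*(0*0)**2 + 2*(0*0)**3 + 5*(0*0)) - 5) = -11*((-5 - 2*0**2 + 2*0**3 + 5*0) - 5) = -11*((-5 - 2*0 + 2*0 + 0) - 5) = -11*((-5 + 0 + 0 + 0) - 5) = -11*(-5 - 5) = -11*(-10) = 110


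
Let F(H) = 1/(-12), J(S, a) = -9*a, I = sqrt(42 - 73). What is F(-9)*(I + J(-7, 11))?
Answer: 33/4 - I*sqrt(31)/12 ≈ 8.25 - 0.46398*I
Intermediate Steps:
I = I*sqrt(31) (I = sqrt(-31) = I*sqrt(31) ≈ 5.5678*I)
F(H) = -1/12
F(-9)*(I + J(-7, 11)) = -(I*sqrt(31) - 9*11)/12 = -(I*sqrt(31) - 99)/12 = -(-99 + I*sqrt(31))/12 = 33/4 - I*sqrt(31)/12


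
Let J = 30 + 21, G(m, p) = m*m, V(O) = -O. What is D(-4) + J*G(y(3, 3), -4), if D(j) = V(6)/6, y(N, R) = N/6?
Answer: 47/4 ≈ 11.750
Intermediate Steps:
y(N, R) = N/6 (y(N, R) = N*(⅙) = N/6)
G(m, p) = m²
J = 51
D(j) = -1 (D(j) = -1*6/6 = -6*⅙ = -1)
D(-4) + J*G(y(3, 3), -4) = -1 + 51*((⅙)*3)² = -1 + 51*(½)² = -1 + 51*(¼) = -1 + 51/4 = 47/4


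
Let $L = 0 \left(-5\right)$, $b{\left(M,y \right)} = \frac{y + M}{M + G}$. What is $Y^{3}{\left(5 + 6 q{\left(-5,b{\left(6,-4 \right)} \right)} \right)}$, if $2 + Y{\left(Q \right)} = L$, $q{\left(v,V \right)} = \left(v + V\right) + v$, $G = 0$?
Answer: $-8$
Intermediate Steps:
$b{\left(M,y \right)} = \frac{M + y}{M}$ ($b{\left(M,y \right)} = \frac{y + M}{M + 0} = \frac{M + y}{M}$)
$q{\left(v,V \right)} = V + 2 v$ ($q{\left(v,V \right)} = \left(V + v\right) + v = V + 2 v$)
$L = 0$
$Y{\left(Q \right)} = -2$ ($Y{\left(Q \right)} = -2 + 0 = -2$)
$Y^{3}{\left(5 + 6 q{\left(-5,b{\left(6,-4 \right)} \right)} \right)} = \left(-2\right)^{3} = -8$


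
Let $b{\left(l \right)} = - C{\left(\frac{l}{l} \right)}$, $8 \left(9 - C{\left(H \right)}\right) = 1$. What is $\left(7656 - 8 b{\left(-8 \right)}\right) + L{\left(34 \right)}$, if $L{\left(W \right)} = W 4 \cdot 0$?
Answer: $7727$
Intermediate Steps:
$C{\left(H \right)} = \frac{71}{8}$ ($C{\left(H \right)} = 9 - \frac{1}{8} = \frac{71}{8}$)
$b{\left(l \right)} = - \frac{71}{8}$ ($b{\left(l \right)} = \left(-1\right) \frac{71}{8} = - \frac{71}{8}$)
$L{\left(W \right)} = 0$ ($L{\left(W \right)} = 4 W 0 = 0$)
$\left(7656 - 8 b{\left(-8 \right)}\right) + L{\left(34 \right)} = \left(7656 - -71\right) + 0 = \left(7656 + 71\right) + 0 = 7727 + 0 = 7727$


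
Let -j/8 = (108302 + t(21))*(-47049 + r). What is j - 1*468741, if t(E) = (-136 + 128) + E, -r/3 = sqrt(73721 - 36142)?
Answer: 40768430739 + 2599560*sqrt(37579) ≈ 4.1272e+10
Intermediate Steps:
r = -3*sqrt(37579) (r = -3*sqrt(73721 - 36142) = -3*sqrt(37579) ≈ -581.56)
t(E) = -8 + E
j = 40768899480 + 2599560*sqrt(37579) (j = -8*(108302 + (-8 + 21))*(-47049 - 3*sqrt(37579)) = -8*(108302 + 13)*(-47049 - 3*sqrt(37579)) = -866520*(-47049 - 3*sqrt(37579)) = -8*(-5096112435 - 324945*sqrt(37579)) = 40768899480 + 2599560*sqrt(37579) ≈ 4.1273e+10)
j - 1*468741 = (40768899480 + 2599560*sqrt(37579)) - 1*468741 = (40768899480 + 2599560*sqrt(37579)) - 468741 = 40768430739 + 2599560*sqrt(37579)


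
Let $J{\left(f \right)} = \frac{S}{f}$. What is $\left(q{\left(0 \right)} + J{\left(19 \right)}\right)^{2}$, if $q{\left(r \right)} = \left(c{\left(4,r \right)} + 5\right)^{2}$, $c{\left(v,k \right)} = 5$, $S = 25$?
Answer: $\frac{3705625}{361} \approx 10265.0$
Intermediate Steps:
$J{\left(f \right)} = \frac{25}{f}$
$q{\left(r \right)} = 100$ ($q{\left(r \right)} = \left(5 + 5\right)^{2} = 10^{2} = 100$)
$\left(q{\left(0 \right)} + J{\left(19 \right)}\right)^{2} = \left(100 + \frac{25}{19}\right)^{2} = \left(\frac{1925}{19}\right)^{2} = \frac{3705625}{361}$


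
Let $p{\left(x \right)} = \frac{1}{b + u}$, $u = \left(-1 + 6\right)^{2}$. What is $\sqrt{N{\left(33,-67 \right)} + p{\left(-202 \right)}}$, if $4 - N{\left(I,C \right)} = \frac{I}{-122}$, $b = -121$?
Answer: $\frac{\sqrt{9130602}}{1464} \approx 2.064$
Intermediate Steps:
$u = 25$ ($u = 5^{2} = 25$)
$N{\left(I,C \right)} = 4 + \frac{I}{122}$ ($N{\left(I,C \right)} = 4 - \frac{I}{-122} = 4 - I \left(- \frac{1}{122}\right) = 4 - - \frac{I}{122} = 4 + \frac{I}{122}$)
$p{\left(x \right)} = - \frac{1}{96}$ ($p{\left(x \right)} = \frac{1}{-121 + 25} = \frac{1}{-96} = - \frac{1}{96}$)
$\sqrt{N{\left(33,-67 \right)} + p{\left(-202 \right)}} = \sqrt{\left(4 + \frac{1}{122} \cdot 33\right) - \frac{1}{96}} = \sqrt{\left(4 + \frac{33}{122}\right) - \frac{1}{96}} = \sqrt{\frac{521}{122} - \frac{1}{96}} = \sqrt{\frac{24947}{5856}} = \frac{\sqrt{9130602}}{1464}$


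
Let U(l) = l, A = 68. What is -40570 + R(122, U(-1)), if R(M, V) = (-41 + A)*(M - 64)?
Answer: -39004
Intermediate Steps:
R(M, V) = -1728 + 27*M (R(M, V) = (-41 + 68)*(M - 64) = 27*(-64 + M) = -1728 + 27*M)
-40570 + R(122, U(-1)) = -40570 + (-1728 + 27*122) = -40570 + (-1728 + 3294) = -40570 + 1566 = -39004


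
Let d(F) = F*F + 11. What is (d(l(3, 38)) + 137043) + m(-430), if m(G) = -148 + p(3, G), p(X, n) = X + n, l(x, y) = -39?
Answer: 138000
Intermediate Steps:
d(F) = 11 + F² (d(F) = F² + 11 = 11 + F²)
m(G) = -145 + G (m(G) = -148 + (3 + G) = -145 + G)
(d(l(3, 38)) + 137043) + m(-430) = ((11 + (-39)²) + 137043) + (-145 - 430) = ((11 + 1521) + 137043) - 575 = (1532 + 137043) - 575 = 138575 - 575 = 138000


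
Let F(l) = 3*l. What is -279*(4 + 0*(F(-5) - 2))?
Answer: -1116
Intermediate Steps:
-279*(4 + 0*(F(-5) - 2)) = -279*(4 + 0*(3*(-5) - 2)) = -279*(4 + 0*(-15 - 2)) = -279*(4 + 0*(-17)) = -279*(4 + 0) = -279*4 = -1116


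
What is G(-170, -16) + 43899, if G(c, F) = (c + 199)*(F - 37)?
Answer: 42362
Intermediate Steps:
G(c, F) = (-37 + F)*(199 + c) (G(c, F) = (199 + c)*(-37 + F) = (-37 + F)*(199 + c))
G(-170, -16) + 43899 = (-7363 - 37*(-170) + 199*(-16) - 16*(-170)) + 43899 = (-7363 + 6290 - 3184 + 2720) + 43899 = -1537 + 43899 = 42362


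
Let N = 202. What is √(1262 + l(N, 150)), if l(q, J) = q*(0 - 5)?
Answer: 6*√7 ≈ 15.875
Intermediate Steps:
l(q, J) = -5*q (l(q, J) = q*(-5) = -5*q)
√(1262 + l(N, 150)) = √(1262 - 5*202) = √(1262 - 1010) = √252 = 6*√7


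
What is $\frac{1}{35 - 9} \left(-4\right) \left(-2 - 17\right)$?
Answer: $\frac{38}{13} \approx 2.9231$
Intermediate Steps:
$\frac{1}{35 - 9} \left(-4\right) \left(-2 - 17\right) = \frac{1}{26} \left(-4\right) \left(-19\right) = \left(- \frac{2}{13}\right) \left(-19\right) = \frac{38}{13}$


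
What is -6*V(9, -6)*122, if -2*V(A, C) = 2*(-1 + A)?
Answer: 5856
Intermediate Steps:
V(A, C) = 1 - A (V(A, C) = -(-1 + A) = -(-2 + 2*A)/2 = 1 - A)
-6*V(9, -6)*122 = -6*(1 - 1*9)*122 = -6*(1 - 9)*122 = -6*(-8)*122 = 48*122 = 5856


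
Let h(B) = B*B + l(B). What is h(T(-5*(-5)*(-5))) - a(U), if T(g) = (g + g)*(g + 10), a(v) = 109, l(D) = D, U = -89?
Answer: 826591141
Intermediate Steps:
T(g) = 2*g*(10 + g) (T(g) = (2*g)*(10 + g) = 2*g*(10 + g))
h(B) = B + B² (h(B) = B*B + B = B² + B = B + B²)
h(T(-5*(-5)*(-5))) - a(U) = (2*(-5*(-5)*(-5))*(10 - 5*(-5)*(-5)))*(1 + 2*(-5*(-5)*(-5))*(10 - 5*(-5)*(-5))) - 1*109 = (2*(25*(-5))*(10 + 25*(-5)))*(1 + 2*(25*(-5))*(10 + 25*(-5))) - 109 = (2*(-125)*(10 - 125))*(1 + 2*(-125)*(10 - 125)) - 109 = (2*(-125)*(-115))*(1 + 2*(-125)*(-115)) - 109 = 28750*(1 + 28750) - 109 = 28750*28751 - 109 = 826591250 - 109 = 826591141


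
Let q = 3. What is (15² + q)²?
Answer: 51984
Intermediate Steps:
(15² + q)² = (15² + 3)² = (225 + 3)² = 228² = 51984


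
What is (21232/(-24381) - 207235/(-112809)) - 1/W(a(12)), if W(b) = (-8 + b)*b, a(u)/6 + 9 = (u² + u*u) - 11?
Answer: 24505549092349/25362793612800 ≈ 0.96620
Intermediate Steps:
a(u) = -120 + 12*u² (a(u) = -54 + 6*((u² + u*u) - 11) = -54 + 6*((u² + u²) - 11) = -54 + 6*(2*u² - 11) = -54 + 6*(-11 + 2*u²) = -54 + (-66 + 12*u²) = -120 + 12*u²)
W(b) = b*(-8 + b)
(21232/(-24381) - 207235/(-112809)) - 1/W(a(12)) = (21232/(-24381) - 207235/(-112809)) - 1/((-120 + 12*12²)*(-8 + (-120 + 12*12²))) = (21232*(-1/24381) - 207235*(-1/112809)) - 1/((-120 + 12*144)*(-8 + (-120 + 12*144))) = (-21232/24381 + 6685/3639) - 1/((-120 + 1728)*(-8 + (-120 + 1728))) = 28574579/29574153 - 1/(1608*(-8 + 1608)) = 28574579/29574153 - 1/(1608*1600) = 28574579/29574153 - 1/2572800 = 24505549092349/25362793612800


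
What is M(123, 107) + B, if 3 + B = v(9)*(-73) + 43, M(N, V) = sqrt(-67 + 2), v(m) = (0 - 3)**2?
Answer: -617 + I*sqrt(65) ≈ -617.0 + 8.0623*I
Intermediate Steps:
v(m) = 9 (v(m) = (-3)**2 = 9)
M(N, V) = I*sqrt(65) (M(N, V) = sqrt(-65) = I*sqrt(65))
B = -617 (B = -3 + (9*(-73) + 43) = -3 + (-657 + 43) = -3 - 614 = -617)
M(123, 107) + B = I*sqrt(65) - 617 = -617 + I*sqrt(65)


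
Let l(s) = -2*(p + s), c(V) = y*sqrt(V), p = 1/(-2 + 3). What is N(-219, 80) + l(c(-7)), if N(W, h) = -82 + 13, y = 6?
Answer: -71 - 12*I*sqrt(7) ≈ -71.0 - 31.749*I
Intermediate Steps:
p = 1 (p = 1/1 = 1)
N(W, h) = -69
c(V) = 6*sqrt(V)
l(s) = -2 - 2*s (l(s) = -2*(1 + s) = -2 - 2*s)
N(-219, 80) + l(c(-7)) = -69 + (-2 - 12*sqrt(-7)) = -69 + (-2 - 12*I*sqrt(7)) = -71 - 12*I*sqrt(7)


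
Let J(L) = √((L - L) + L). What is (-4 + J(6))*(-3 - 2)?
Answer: 20 - 5*√6 ≈ 7.7525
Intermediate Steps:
J(L) = √L (J(L) = √(0 + L) = √L)
(-4 + J(6))*(-3 - 2) = (-4 + √6)*(-3 - 2) = (-4 + √6)*(-5) = 20 - 5*√6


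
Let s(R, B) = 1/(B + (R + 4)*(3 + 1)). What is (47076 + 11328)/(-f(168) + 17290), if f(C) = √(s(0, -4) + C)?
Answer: 12117661920/3587327183 + 116808*√6051/3587327183 ≈ 3.3804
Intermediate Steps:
s(R, B) = 1/(16 + B + 4*R) (s(R, B) = 1/(B + (4 + R)*4) = 1/(B + (16 + 4*R)) = 1/(16 + B + 4*R))
f(C) = √(1/12 + C) (f(C) = √(1/(16 - 4 + 4*0) + C) = √(1/(16 - 4 + 0) + C) = √(1/12 + C))
(47076 + 11328)/(-f(168) + 17290) = (47076 + 11328)/(-√(3 + 36*168)/6 + 17290) = 58404/(-√(3 + 6048)/6 + 17290) = 58404/(-√6051/6 + 17290) = 58404/(17290 - √6051/6)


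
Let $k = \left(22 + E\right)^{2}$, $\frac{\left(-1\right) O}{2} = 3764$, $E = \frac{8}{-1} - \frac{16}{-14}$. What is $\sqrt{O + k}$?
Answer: $\frac{2 i \sqrt{89409}}{7} \approx 85.432 i$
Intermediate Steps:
$E = - \frac{48}{7}$ ($E = 8 \left(-1\right) - - \frac{8}{7} = -8 + \frac{8}{7} = - \frac{48}{7} \approx -6.8571$)
$O = -7528$ ($O = \left(-2\right) 3764 = -7528$)
$k = \frac{11236}{49}$ ($k = \left(22 - \frac{48}{7}\right)^{2} = \left(\frac{106}{7}\right)^{2} = \frac{11236}{49} \approx 229.31$)
$\sqrt{O + k} = \sqrt{-7528 + \frac{11236}{49}} = \sqrt{- \frac{357636}{49}} = \frac{2 i \sqrt{89409}}{7}$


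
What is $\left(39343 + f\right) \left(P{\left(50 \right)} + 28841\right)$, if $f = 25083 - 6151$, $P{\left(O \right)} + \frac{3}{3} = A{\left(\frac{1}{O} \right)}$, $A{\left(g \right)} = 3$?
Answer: $1680825825$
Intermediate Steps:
$P{\left(O \right)} = 2$ ($P{\left(O \right)} = -1 + 3 = 2$)
$f = 18932$ ($f = 25083 - 6151 = 18932$)
$\left(39343 + f\right) \left(P{\left(50 \right)} + 28841\right) = \left(39343 + 18932\right) \left(2 + 28841\right) = 58275 \cdot 28843 = 1680825825$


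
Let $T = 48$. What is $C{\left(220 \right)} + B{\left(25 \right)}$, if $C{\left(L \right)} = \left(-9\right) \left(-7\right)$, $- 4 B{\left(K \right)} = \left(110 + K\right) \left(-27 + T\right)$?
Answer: $- \frac{2583}{4} \approx -645.75$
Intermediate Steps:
$B{\left(K \right)} = - \frac{1155}{2} - \frac{21 K}{4}$ ($B{\left(K \right)} = - \frac{\left(110 + K\right) \left(-27 + 48\right)}{4} = - \frac{\left(110 + K\right) 21}{4} = - \frac{2310 + 21 K}{4} = - \frac{1155}{2} - \frac{21 K}{4}$)
$C{\left(L \right)} = 63$
$C{\left(220 \right)} + B{\left(25 \right)} = 63 - \frac{2835}{4} = - \frac{2583}{4}$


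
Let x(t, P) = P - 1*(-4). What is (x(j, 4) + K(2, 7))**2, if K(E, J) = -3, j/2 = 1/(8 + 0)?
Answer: 25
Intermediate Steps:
j = 1/4 (j = 2/(8 + 0) = 2/8 = 2*(1/8) = 1/4 ≈ 0.25000)
x(t, P) = 4 + P (x(t, P) = P + 4 = 4 + P)
(x(j, 4) + K(2, 7))**2 = ((4 + 4) - 3)**2 = (8 - 3)**2 = 5**2 = 25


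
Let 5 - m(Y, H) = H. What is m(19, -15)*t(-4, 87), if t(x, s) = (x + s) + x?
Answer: 1580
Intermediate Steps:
m(Y, H) = 5 - H
t(x, s) = s + 2*x (t(x, s) = (s + x) + x = s + 2*x)
m(19, -15)*t(-4, 87) = (5 - 1*(-15))*(87 + 2*(-4)) = (5 + 15)*(87 - 8) = 20*79 = 1580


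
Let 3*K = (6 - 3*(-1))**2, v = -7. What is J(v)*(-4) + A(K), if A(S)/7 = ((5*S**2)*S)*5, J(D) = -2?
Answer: 3444533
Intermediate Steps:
K = 27 (K = (6 - 3*(-1))**2/3 = (6 + 3)**2/3 = (1/3)*9**2 = (1/3)*81 = 27)
A(S) = 175*S**3 (A(S) = 7*(((5*S**2)*S)*5) = 7*((5*S**3)*5) = 7*(25*S**3) = 175*S**3)
J(v)*(-4) + A(K) = -2*(-4) + 175*27**3 = 8 + 175*19683 = 8 + 3444525 = 3444533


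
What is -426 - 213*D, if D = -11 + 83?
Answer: -15762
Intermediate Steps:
D = 72
-426 - 213*D = -426 - 213*72 = -426 - 15336 = -15762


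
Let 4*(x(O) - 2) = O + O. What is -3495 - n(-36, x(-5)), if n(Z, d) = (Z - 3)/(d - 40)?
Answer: -94391/27 ≈ -3496.0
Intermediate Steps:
x(O) = 2 + O/2 (x(O) = 2 + (O + O)/4 = 2 + (2*O)/4 = 2 + O/2)
n(Z, d) = (-3 + Z)/(-40 + d)
-3495 - n(-36, x(-5)) = -3495 - (-3 - 36)/(-40 + (2 + (½)*(-5))) = -3495 - (-39)/(-40 + (2 - 5/2)) = -3495 - (-39)/(-40 - ½) = -3495 - (-39)/(-81/2) = -3495 - (-2)*(-39)/81 = -3495 - 1*26/27 = -3495 - 26/27 = -94391/27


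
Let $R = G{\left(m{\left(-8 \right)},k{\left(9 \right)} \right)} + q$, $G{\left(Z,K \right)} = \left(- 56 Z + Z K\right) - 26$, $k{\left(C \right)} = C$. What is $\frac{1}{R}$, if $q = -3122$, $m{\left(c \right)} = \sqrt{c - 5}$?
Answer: $\frac{i}{- 3148 i + 47 \sqrt{13}} \approx -0.00031674 + 1.7051 \cdot 10^{-5} i$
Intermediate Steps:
$m{\left(c \right)} = \sqrt{-5 + c}$
$G{\left(Z,K \right)} = -26 - 56 Z + K Z$ ($G{\left(Z,K \right)} = \left(- 56 Z + K Z\right) - 26 = -26 - 56 Z + K Z$)
$R = -3148 - 47 i \sqrt{13}$ ($R = \left(-26 - 56 \sqrt{-5 - 8} + 9 \sqrt{-5 - 8}\right) - 3122 = \left(-26 - 56 \sqrt{-13} + 9 \sqrt{-13}\right) - 3122 = \left(-26 - 56 i \sqrt{13} + 9 i \sqrt{13}\right) - 3122 = \left(-26 - 47 i \sqrt{13}\right) - 3122 = -3148 - 47 i \sqrt{13} \approx -3148.0 - 169.46 i$)
$\frac{1}{R} = \frac{1}{-3148 - 47 i \sqrt{13}}$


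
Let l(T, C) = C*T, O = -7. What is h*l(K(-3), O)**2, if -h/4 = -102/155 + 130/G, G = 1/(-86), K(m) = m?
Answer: 3057015528/155 ≈ 1.9723e+7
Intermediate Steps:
G = -1/86 ≈ -0.011628
h = 6932008/155 (h = -4*(-102/155 + 130/(-1/86)) = -4*(-102*1/155 + 130*(-86)) = -4*(-102/155 - 11180) = -4*(-1733002/155) = 6932008/155 ≈ 44723.)
h*l(K(-3), O)**2 = 6932008*(-7*(-3))**2/155 = (6932008/155)*21**2 = (6932008/155)*441 = 3057015528/155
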